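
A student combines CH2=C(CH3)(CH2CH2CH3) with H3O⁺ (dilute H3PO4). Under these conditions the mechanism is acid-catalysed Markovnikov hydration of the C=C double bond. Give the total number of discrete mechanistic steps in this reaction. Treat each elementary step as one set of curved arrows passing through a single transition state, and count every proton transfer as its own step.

3

Step 1: Protonation of the alkene by H3O⁺: the π bond acts as the nucleophile and picks up H⁺, giving the more stable (Markovnikov) tertiary carbocation. H2O is released.
(No 1,2-shift: no single shift to an adjacent carbon would give a more stable cation.)
Step 2: A lone pair on the oxygen of H2O attacks the carbocation, forming a C–O bond and an oxonium ion (a protonated alcohol).
Step 3: H2O removes a proton from the oxonium oxygen, regenerating H3O⁺ and giving the neutral alcohol.
Total: 3 elementary steps.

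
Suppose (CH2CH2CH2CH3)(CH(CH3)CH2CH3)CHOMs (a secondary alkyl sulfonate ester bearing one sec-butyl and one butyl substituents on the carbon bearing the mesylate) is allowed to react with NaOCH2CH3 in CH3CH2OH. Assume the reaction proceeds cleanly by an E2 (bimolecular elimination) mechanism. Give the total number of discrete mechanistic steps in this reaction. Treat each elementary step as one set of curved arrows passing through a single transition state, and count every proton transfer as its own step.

1

Step 1: Concerted anti-periplanar elimination: CH3CH2O⁻ abstracts a β-H while MsO⁻ leaves, and the C–H electrons become the new C=C π bond — all in a single transition state.
Total: 1 elementary step.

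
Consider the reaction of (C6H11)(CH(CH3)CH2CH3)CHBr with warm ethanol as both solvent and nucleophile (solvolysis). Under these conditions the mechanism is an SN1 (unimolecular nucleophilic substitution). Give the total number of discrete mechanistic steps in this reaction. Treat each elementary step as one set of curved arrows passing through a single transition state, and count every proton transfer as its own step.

4

Step 1: Ionisation: the C–Br σ-bond cleaves heterolytically; both bonding electrons depart with Br⁻, leaving a secondary carbocation at the α-carbon.
Step 2: A 1,2-hydride shift from the adjacent sec-butyl carbon moves the positive charge from the secondary centre to an adjacent carbon, generating a more stable tertiary carbocation.
Step 3: Nucleophilic capture: the oxygen of CH3CH2OH bonds to the cationic carbon, producing an oxonium-ion intermediate.
Step 4: A second solvent molecule removes the proton on oxygen, giving the neutral ether product.
Total: 4 elementary steps.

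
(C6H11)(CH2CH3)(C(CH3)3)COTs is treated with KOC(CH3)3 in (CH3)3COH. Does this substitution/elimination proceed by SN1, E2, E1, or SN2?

Conditions: a strong/bulky base with a tertiary substrate bearing a β-hydrogen.
These conditions are the textbook signature of the E2 pathway.
A strong (often hindered) base removes a β-H in concert with loss of the leaving group — bimolecular elimination.

E2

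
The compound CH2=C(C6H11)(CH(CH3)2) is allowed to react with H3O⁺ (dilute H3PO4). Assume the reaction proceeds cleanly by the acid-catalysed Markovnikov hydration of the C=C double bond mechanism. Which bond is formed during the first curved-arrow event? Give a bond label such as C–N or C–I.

C–H

Step 1: The π electrons of the C=C bond attack a proton of H3O⁺; Markovnikov addition places the new C–H on the less-substituted alkene carbon, so the positive charge ends up on the more-substituted carbon — a tertiary carbocation. H2O is released.
The bond formed in this step is the C–H bond.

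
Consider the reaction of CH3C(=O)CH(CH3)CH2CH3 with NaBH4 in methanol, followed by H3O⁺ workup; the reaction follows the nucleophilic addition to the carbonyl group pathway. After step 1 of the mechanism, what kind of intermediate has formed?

tetrahedral alkoxide intermediate

Step 1: H⁻ (delivered from BH4⁻) attacks the sp² carbonyl carbon; the C=O π bond breaks and the electrons end up as a lone pair on the alkoxide oxygen of the tetrahedral intermediate.
After step 1 the species present is a tetrahedral alkoxide intermediate.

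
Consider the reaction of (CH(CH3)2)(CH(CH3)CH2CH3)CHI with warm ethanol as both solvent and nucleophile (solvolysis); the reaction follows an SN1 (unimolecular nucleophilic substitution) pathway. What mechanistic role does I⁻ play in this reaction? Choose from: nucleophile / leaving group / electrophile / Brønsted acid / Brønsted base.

leaving group

Step 1: Ionisation: the C–I σ-bond cleaves heterolytically; both bonding electrons depart with I⁻, leaving a secondary carbocation at the α-carbon.
I⁻ departs with both electrons of the breaking σ-bond — that is the definition of a leaving group.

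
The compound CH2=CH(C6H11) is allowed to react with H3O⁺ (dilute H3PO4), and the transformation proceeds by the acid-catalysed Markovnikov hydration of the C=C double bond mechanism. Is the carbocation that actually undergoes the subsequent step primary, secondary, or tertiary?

Step 1: The π electrons of the C=C bond attack a proton of H3O⁺; Markovnikov addition places the new C–H on the less-substituted alkene carbon, so the positive charge ends up on the more-substituted carbon — a secondary carbocation. H2O is released.
Step 2: Carbocation rearrangement: a 1,2-hydride shift from the adjacent cyclohexyl carbon converts the initially-formed secondary cation into the more stable tertiary cation.
The cation rearranges from secondary to tertiary via a 1,2-hydride shift from the adjacent cyclohexyl carbon; the tertiary cation is what reacts next.

tertiary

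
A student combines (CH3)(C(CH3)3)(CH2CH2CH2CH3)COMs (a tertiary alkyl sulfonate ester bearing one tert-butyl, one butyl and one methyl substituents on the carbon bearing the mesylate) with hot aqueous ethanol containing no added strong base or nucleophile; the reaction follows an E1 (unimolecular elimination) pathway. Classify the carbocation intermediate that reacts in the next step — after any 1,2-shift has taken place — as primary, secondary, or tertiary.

tertiary

Step 1: The C–O bond breaks with both electrons going to the mesylate; MsO⁻ leaves and a tertiary carbocation remains.
No single 1,2-shift to an adjacent carbon would give a more-substituted cation, so no rearrangement occurs.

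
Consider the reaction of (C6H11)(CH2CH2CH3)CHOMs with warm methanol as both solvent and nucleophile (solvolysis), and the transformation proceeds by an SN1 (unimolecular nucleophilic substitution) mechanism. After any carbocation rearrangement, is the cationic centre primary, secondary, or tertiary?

tertiary

Step 1: Ionisation: the C–O σ-bond cleaves heterolytically; both bonding electrons depart with MsO⁻, leaving a secondary carbocation at the α-carbon.
Step 2: A hydride (H with its bonding pair) migrates from the adjacent cyclohexyl carbon to the cationic centre — a 1,2-hydride shift — upgrading the secondary cation to a tertiary one.
The cation rearranges from secondary to tertiary via a 1,2-hydride shift from the adjacent cyclohexyl carbon; the tertiary cation is what reacts next.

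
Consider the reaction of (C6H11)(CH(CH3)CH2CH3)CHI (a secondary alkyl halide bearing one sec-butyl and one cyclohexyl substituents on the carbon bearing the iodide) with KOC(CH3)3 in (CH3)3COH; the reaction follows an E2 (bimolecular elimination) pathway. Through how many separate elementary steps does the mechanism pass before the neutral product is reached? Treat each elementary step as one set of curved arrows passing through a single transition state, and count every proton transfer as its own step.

1

Step 1: In one step, (CH3)3CO⁻ pulls off a β-proton, the C–I bond cleaves, and a C=C double bond forms between the α- and β-carbons (E2, anti elimination).
Total: 1 elementary step.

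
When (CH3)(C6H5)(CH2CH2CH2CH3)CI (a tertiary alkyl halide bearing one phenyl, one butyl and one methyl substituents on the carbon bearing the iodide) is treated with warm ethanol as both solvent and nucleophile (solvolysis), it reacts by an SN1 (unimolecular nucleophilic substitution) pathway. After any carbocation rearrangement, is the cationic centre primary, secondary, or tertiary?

Step 1: The C–I bond breaks with both electrons going to the iodide; I⁻ leaves and a tertiary carbocation remains.
No single 1,2-shift to an adjacent carbon would give a more-substituted cation, so no rearrangement occurs.

tertiary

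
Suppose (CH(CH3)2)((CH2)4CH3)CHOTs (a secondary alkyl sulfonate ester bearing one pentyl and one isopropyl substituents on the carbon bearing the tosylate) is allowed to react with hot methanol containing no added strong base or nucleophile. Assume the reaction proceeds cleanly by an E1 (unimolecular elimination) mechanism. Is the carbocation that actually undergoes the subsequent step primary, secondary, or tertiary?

Step 1: The C–O bond breaks with both electrons going to the tosylate; TsO⁻ leaves and a secondary carbocation remains.
Step 2: Carbocation rearrangement: a 1,2-hydride shift from the adjacent isopropyl carbon converts the initially-formed secondary cation into the more stable tertiary cation.
The cation rearranges from secondary to tertiary via a 1,2-hydride shift from the adjacent isopropyl carbon; the tertiary cation is what reacts next.

tertiary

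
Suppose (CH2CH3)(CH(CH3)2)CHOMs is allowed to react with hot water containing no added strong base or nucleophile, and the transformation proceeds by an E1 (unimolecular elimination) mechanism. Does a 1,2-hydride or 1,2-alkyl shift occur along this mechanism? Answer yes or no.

yes

The first-formed carbocation is secondary.
The adjacent isopropyl carbon already bears 2 other carbon substituents and has a hydrogen to migrate; after a 1,2-hydride shift from that carbon the positive charge sits on a tertiary centre.
Tertiary is more stable than secondary, so the shift occurs.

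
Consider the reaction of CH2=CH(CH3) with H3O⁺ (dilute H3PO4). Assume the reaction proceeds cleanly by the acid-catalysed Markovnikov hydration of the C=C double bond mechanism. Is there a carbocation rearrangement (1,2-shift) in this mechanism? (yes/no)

The first-formed carbocation is secondary.
No single 1,2-shift to an adjacent carbon would produce a more-substituted cation than the one already present, so no rearrangement occurs.

no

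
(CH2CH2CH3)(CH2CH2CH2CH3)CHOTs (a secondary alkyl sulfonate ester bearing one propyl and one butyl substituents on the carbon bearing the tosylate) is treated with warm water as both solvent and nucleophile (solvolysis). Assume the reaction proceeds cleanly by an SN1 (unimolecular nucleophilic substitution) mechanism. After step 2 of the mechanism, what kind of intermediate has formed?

Step 1: The C–O bond breaks with both electrons going to the tosylate; TsO⁻ leaves and a secondary carbocation remains.
Step 2: A lone pair on the oxygen of H2O attacks the carbocation, forming a new C–O σ-bond and an oxonium ion.
After step 2 the species present is an oxonium ion.

oxonium ion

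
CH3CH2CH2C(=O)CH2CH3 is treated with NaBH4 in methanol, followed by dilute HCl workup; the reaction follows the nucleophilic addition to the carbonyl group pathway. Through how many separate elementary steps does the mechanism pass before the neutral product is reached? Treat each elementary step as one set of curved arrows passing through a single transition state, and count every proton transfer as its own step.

2

Step 1: A lone pair / filled orbital on H⁻ (delivered from BH4⁻) attacks the electrophilic carbonyl carbon; the π(C=O) electrons shift onto oxygen, producing a tetrahedral alkoxide intermediate.
Step 2: On dilute HCl workup the alkoxide oxygen is protonated, giving an alcohol.
Total: 2 elementary steps.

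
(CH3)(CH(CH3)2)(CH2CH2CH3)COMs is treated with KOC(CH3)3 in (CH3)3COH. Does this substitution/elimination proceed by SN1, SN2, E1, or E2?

E2

Conditions: a strong/bulky base with a tertiary substrate bearing a β-hydrogen.
These conditions are the textbook signature of the E2 pathway.
A strong (often hindered) base removes a β-H in concert with loss of the leaving group — bimolecular elimination.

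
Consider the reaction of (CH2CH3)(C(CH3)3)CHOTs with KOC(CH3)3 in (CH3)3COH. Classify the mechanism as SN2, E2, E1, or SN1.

E2

Conditions: a strong/bulky base with a secondary substrate bearing a β-hydrogen.
These conditions are the textbook signature of the E2 pathway.
A strong (often hindered) base removes a β-H in concert with loss of the leaving group — bimolecular elimination.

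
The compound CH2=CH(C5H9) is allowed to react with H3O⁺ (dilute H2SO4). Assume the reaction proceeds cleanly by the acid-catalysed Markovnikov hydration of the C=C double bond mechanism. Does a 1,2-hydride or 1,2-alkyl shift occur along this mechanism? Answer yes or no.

yes

The first-formed carbocation is secondary.
The adjacent cyclopentyl carbon already bears 2 other carbon substituents and has a hydrogen to migrate; after a 1,2-hydride shift from that carbon the positive charge sits on a tertiary centre.
Tertiary is more stable than secondary, so the shift occurs.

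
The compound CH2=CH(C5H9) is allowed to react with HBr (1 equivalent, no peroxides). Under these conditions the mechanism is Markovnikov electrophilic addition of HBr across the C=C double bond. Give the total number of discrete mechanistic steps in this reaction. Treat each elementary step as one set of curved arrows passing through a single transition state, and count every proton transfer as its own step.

Step 1: Electrophilic addition begins with the π(C=C) electrons forming a bond to the proton of HBr. Following Markovnikov's rule, the resulting cation is secondary. The H–Br bond breaks heterolytically, releasing Br⁻.
Step 2: A hydride (H with its bonding pair) migrates from the adjacent cyclopentyl carbon to the cationic centre — a 1,2-hydride shift — upgrading the secondary cation to a tertiary one.
Step 3: The Br⁻ anion donates a lone pair to the carbocation, forming the new C–Br σ-bond and giving the neutral alkyl halide.
Total: 3 elementary steps.

3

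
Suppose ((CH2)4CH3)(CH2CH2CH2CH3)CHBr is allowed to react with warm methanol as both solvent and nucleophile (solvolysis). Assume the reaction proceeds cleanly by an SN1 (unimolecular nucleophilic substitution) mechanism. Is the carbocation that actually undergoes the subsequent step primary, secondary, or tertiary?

secondary

Step 1: Rate-determining heterolysis of the C–Br bond gives Br⁻ and a secondary carbocation.
No single 1,2-shift to an adjacent carbon would give a more-substituted cation, so no rearrangement occurs.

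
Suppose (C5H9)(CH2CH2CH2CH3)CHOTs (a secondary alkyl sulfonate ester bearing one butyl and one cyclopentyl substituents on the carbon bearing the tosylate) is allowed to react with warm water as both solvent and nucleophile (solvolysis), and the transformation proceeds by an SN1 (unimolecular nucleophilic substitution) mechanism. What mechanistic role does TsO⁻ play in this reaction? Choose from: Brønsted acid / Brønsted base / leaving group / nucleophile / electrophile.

Step 1: Ionisation: the C–O σ-bond cleaves heterolytically; both bonding electrons depart with TsO⁻, leaving a secondary carbocation at the α-carbon.
TsO⁻ departs with both electrons of the breaking σ-bond — that is the definition of a leaving group.

leaving group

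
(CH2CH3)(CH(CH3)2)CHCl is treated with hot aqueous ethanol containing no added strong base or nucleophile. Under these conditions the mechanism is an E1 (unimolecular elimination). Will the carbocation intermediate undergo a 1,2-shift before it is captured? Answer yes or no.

yes

The first-formed carbocation is secondary.
The adjacent isopropyl carbon already bears 2 other carbon substituents and has a hydrogen to migrate; after a 1,2-hydride shift from that carbon the positive charge sits on a tertiary centre.
Tertiary is more stable than secondary, so the shift occurs.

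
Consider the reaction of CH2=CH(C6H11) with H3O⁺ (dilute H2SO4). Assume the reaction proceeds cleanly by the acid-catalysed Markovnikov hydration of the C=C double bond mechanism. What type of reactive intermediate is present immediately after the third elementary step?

oxonium ion

Step 1: Electrophilic addition begins with the π(C=C) electrons forming a bond to the proton of H3O⁺. Following Markovnikov's rule, the resulting cation is secondary. H2O is released.
Step 2: Carbocation rearrangement: a 1,2-hydride shift from the adjacent cyclohexyl carbon converts the initially-formed secondary cation into the more stable tertiary cation.
Step 3: Nucleophilic capture of the cation by H2O produces the protonated alcohol (an oxonium ion).
After step 3 the species present is an oxonium ion.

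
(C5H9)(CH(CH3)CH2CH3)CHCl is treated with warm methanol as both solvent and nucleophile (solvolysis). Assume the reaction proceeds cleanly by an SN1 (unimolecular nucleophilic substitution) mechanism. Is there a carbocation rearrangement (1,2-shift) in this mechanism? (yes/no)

The first-formed carbocation is secondary.
The adjacent sec-butyl carbon already bears 2 other carbon substituents and has a hydrogen to migrate; after a 1,2-hydride shift from that carbon the positive charge sits on a tertiary centre.
Tertiary is more stable than secondary, so the shift occurs.

yes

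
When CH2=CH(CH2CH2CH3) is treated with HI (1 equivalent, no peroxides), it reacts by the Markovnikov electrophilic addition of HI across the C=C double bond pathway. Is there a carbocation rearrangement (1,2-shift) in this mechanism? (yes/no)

no

The first-formed carbocation is secondary.
No single 1,2-shift to an adjacent carbon would produce a more-substituted cation than the one already present, so no rearrangement occurs.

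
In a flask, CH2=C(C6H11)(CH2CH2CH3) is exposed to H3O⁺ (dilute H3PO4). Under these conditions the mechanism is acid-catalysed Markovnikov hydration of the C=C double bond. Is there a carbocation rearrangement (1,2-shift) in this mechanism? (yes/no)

The first-formed carbocation is tertiary.
No single 1,2-shift to an adjacent carbon would produce a more-substituted cation than the one already present, so no rearrangement occurs.

no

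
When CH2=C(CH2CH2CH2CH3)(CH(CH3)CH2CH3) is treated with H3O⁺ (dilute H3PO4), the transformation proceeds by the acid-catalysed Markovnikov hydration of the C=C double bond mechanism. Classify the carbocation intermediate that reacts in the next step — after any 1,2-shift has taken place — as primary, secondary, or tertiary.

tertiary

Step 1: Electrophilic addition begins with the π(C=C) electrons forming a bond to the proton of H3O⁺. Following Markovnikov's rule, the resulting cation is tertiary. H2O is released.
No single 1,2-shift to an adjacent carbon would give a more-substituted cation, so no rearrangement occurs.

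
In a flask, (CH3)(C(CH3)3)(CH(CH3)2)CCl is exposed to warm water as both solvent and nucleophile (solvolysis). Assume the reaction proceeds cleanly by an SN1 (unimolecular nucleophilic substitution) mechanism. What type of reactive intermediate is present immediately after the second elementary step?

Step 1: The C–Cl bond breaks with both electrons going to the chloride; Cl⁻ leaves and a tertiary carbocation remains.
Step 2: Nucleophilic capture: the oxygen of H2O bonds to the cationic carbon, producing an oxonium-ion intermediate.
After step 2 the species present is an oxonium ion.

oxonium ion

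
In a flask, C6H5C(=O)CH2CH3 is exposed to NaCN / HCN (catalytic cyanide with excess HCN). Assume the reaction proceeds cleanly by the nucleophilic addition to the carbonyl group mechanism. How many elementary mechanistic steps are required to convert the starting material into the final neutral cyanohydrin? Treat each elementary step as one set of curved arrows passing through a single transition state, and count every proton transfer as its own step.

2

Step 1: CN⁻ attacks the sp² carbonyl carbon; the C=O π bond breaks and the electrons end up as a lone pair on the alkoxide oxygen of the tetrahedral intermediate.
Step 2: The alkoxide oxygen removes a proton from HCN present in the mixture, giving a cyanohydrin and regenerating CN⁻.
Total: 2 elementary steps.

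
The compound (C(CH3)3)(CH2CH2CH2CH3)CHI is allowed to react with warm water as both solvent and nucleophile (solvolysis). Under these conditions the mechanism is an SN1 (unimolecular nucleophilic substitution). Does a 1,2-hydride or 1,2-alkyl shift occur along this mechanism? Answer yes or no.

The first-formed carbocation is secondary.
The adjacent tert-butyl carbon has no hydrogen but bears methyl groups; migration of one methyl with its bonding pair (a 1,2-methyl shift) places the charge on a tertiary centre.
Tertiary is more stable than secondary, so the shift occurs.

yes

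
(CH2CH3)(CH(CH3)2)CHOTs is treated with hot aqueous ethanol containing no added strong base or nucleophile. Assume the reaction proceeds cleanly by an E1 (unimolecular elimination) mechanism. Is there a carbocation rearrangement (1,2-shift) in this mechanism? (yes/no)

yes

The first-formed carbocation is secondary.
The adjacent isopropyl carbon already bears 2 other carbon substituents and has a hydrogen to migrate; after a 1,2-hydride shift from that carbon the positive charge sits on a tertiary centre.
Tertiary is more stable than secondary, so the shift occurs.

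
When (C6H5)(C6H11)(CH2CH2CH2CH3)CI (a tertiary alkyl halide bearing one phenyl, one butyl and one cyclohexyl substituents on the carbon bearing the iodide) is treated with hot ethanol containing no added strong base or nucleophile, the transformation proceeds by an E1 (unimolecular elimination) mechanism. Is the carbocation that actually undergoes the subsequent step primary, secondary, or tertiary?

Step 1: Rate-determining heterolysis of the C–I bond gives I⁻ and a tertiary carbocation.
No single 1,2-shift to an adjacent carbon would give a more-substituted cation, so no rearrangement occurs.

tertiary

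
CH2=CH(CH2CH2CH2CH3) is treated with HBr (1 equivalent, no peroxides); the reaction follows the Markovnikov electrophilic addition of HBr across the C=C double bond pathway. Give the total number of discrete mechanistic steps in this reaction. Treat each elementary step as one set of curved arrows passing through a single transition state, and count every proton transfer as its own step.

2

Step 1: Electrophilic addition begins with the π(C=C) electrons forming a bond to the proton of HBr. Following Markovnikov's rule, the resulting cation is secondary. The H–Br bond breaks heterolytically, releasing Br⁻.
(No 1,2-shift: no single shift to an adjacent carbon would give a more stable cation.)
Step 2: The Br⁻ anion donates a lone pair to the carbocation, forming the new C–Br σ-bond and giving the neutral alkyl halide.
Total: 2 elementary steps.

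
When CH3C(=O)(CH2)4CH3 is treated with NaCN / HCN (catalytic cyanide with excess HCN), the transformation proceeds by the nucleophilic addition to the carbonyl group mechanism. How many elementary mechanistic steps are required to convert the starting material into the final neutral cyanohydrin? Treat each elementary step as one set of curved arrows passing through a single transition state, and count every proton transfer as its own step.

Step 1: Nucleophilic addition: CN⁻ adds to the carbonyl carbon, pushing the π(C=O) electron pair onto oxygen and giving a tetrahedral alkoxide.
Step 2: The alkoxide oxygen removes a proton from HCN present in the mixture, giving a cyanohydrin and regenerating CN⁻.
Total: 2 elementary steps.

2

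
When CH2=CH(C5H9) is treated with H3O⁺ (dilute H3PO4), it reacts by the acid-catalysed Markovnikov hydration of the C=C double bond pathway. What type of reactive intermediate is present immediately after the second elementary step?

Step 1: Protonation of the alkene by H3O⁺: the π bond acts as the nucleophile and picks up H⁺, giving the more stable (Markovnikov) secondary carbocation. H2O is released.
Step 2: A 1,2-hydride shift from the adjacent cyclopentyl carbon moves the positive charge from the secondary centre to an adjacent carbon, generating a more stable tertiary carbocation.
After step 2 the species present is a tertiary carbocation.

tertiary carbocation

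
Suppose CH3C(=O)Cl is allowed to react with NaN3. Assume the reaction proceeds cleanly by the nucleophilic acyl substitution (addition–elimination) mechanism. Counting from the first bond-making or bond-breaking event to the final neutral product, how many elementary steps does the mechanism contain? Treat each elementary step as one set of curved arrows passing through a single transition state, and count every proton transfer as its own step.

Step 1: Nucleophilic addition of N3⁻ to the acyl carbon breaks the π(C=O) bond and yields a tetrahedral, anionic intermediate.
Step 2: Elimination step: re-formation of the carbonyl π bond drives out Cl⁻, giving the new acyl compound.
Total: 2 elementary steps.

2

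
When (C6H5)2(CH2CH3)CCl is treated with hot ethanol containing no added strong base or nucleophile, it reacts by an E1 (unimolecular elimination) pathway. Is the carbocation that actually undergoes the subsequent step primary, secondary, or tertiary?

tertiary

Step 1: Rate-determining heterolysis of the C–Cl bond gives Cl⁻ and a tertiary carbocation.
No single 1,2-shift to an adjacent carbon would give a more-substituted cation, so no rearrangement occurs.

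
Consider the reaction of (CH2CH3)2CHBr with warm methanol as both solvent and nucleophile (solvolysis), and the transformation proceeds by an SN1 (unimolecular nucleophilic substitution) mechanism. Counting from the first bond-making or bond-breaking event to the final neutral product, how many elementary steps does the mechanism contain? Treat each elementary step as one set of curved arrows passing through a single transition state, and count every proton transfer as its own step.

3

Step 1: Unassisted departure of Br⁻ (taking the C–Br bonding pair) generates a secondary carbocation.
(No 1,2-shift: no single shift to an adjacent carbon would give a more stable cation.)
Step 2: Nucleophilic capture: the oxygen of CH3OH bonds to the cationic carbon, producing an oxonium-ion intermediate.
Step 3: Proton transfer from the O–H of the oxonium ion to a solvent molecule delivers the neutral ether.
Total: 3 elementary steps.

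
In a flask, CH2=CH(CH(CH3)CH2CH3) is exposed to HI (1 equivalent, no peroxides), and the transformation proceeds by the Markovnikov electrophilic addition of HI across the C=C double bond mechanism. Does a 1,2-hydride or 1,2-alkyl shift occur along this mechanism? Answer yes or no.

yes

The first-formed carbocation is secondary.
The adjacent sec-butyl carbon already bears 2 other carbon substituents and has a hydrogen to migrate; after a 1,2-hydride shift from that carbon the positive charge sits on a tertiary centre.
Tertiary is more stable than secondary, so the shift occurs.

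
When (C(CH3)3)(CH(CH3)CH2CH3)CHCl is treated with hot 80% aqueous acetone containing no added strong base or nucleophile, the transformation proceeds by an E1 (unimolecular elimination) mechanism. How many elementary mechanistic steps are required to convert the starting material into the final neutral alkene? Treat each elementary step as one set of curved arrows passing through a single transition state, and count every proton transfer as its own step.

Step 1: Rate-determining heterolysis of the C–Cl bond gives Cl⁻ and a secondary carbocation.
Step 2: A 1,2-hydride shift from the adjacent sec-butyl carbon moves the positive charge from the secondary centre to an adjacent carbon, generating a more stable tertiary carbocation.
Step 3: A water molecule (solvent) deprotonates a β-carbon; as the C–H bond breaks, those electrons form the new alkene π bond.
Total: 3 elementary steps.

3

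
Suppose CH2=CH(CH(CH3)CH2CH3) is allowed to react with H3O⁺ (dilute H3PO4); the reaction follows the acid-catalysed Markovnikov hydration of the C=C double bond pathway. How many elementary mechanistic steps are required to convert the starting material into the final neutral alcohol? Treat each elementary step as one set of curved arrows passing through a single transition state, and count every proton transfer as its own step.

Step 1: Electrophilic addition begins with the π(C=C) electrons forming a bond to the proton of H3O⁺. Following Markovnikov's rule, the resulting cation is secondary. H2O is released.
Step 2: Carbocation rearrangement: a 1,2-hydride shift from the adjacent sec-butyl carbon converts the initially-formed secondary cation into the more stable tertiary cation.
Step 3: A lone pair on the oxygen of H2O attacks the carbocation, forming a C–O bond and an oxonium ion (a protonated alcohol).
Step 4: H2O removes a proton from the oxonium oxygen, regenerating H3O⁺ and giving the neutral alcohol.
Total: 4 elementary steps.

4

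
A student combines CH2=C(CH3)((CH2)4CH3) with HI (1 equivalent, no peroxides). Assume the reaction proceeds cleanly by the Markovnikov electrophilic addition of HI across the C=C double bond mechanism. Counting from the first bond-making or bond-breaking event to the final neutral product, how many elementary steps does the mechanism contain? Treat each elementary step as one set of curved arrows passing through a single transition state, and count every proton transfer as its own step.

Step 1: Protonation of the alkene by HI: the π bond acts as the nucleophile and picks up H⁺, giving the more stable (Markovnikov) tertiary carbocation. The H–I bond breaks heterolytically, releasing I⁻.
(No 1,2-shift: no single shift to an adjacent carbon would give a more stable cation.)
Step 2: Nucleophilic attack by I⁻ on the carbocation completes the addition, giving R–I.
Total: 2 elementary steps.

2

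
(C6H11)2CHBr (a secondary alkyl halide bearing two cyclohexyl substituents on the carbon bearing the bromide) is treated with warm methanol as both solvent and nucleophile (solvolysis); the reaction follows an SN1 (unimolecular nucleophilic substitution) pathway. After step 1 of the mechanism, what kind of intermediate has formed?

secondary carbocation

Step 1: Ionisation: the C–Br σ-bond cleaves heterolytically; both bonding electrons depart with Br⁻, leaving a secondary carbocation at the α-carbon.
After step 1 the species present is a secondary carbocation.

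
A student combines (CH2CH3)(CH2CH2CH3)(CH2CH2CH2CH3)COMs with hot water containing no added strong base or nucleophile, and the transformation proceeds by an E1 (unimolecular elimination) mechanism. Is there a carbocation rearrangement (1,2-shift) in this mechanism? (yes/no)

no

The first-formed carbocation is tertiary.
No single 1,2-shift to an adjacent carbon would produce a more-substituted cation than the one already present, so no rearrangement occurs.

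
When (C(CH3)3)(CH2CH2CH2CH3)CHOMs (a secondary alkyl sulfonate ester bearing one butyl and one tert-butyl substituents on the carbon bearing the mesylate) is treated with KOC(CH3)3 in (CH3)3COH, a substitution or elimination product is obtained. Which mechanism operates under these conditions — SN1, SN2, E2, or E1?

Conditions: a strong/bulky base with a secondary substrate bearing a β-hydrogen.
These conditions are the textbook signature of the E2 pathway.
A strong (often hindered) base removes a β-H in concert with loss of the leaving group — bimolecular elimination.

E2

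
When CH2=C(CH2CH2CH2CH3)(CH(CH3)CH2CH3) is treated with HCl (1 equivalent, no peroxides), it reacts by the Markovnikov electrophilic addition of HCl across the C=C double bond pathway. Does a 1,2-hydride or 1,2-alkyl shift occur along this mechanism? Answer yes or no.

no

The first-formed carbocation is tertiary.
No single 1,2-shift to an adjacent carbon would produce a more-substituted cation than the one already present, so no rearrangement occurs.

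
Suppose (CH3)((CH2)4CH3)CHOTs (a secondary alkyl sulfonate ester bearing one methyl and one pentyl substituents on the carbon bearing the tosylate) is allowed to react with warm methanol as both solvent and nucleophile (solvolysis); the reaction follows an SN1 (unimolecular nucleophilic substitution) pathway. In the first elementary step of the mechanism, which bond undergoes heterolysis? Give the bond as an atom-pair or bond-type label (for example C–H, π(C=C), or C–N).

C–O

Step 1: Rate-determining heterolysis of the C–O bond gives TsO⁻ and a secondary carbocation.
The bond broken in this step is the C–O bond.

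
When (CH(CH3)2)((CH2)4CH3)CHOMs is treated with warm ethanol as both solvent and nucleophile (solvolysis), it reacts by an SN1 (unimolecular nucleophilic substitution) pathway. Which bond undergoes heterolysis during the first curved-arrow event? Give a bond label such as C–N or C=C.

C–O

Step 1: Unassisted departure of MsO⁻ (taking the C–O bonding pair) generates a secondary carbocation.
The bond broken in this step is the C–O bond.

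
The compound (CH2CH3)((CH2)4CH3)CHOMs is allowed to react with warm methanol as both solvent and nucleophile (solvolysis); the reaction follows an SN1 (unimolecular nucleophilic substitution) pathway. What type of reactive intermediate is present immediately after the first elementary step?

secondary carbocation

Step 1: Unassisted departure of MsO⁻ (taking the C–O bonding pair) generates a secondary carbocation.
After step 1 the species present is a secondary carbocation.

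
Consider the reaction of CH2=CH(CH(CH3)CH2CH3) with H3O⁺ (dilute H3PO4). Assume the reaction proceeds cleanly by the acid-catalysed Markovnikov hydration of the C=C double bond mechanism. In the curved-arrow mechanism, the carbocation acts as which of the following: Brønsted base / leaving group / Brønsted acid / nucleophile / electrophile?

electrophile

Step 3: Nucleophilic capture of the cation by H2O produces the protonated alcohol (an oxonium ion).
The carbocation accepts an electron pair into an empty or π* orbital — it is the electrophile.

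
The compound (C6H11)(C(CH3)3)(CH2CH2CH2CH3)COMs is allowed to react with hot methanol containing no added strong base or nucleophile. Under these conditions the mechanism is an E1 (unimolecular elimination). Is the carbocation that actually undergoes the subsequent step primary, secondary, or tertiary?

tertiary

Step 1: Rate-determining heterolysis of the C–O bond gives MsO⁻ and a tertiary carbocation.
No single 1,2-shift to an adjacent carbon would give a more-substituted cation, so no rearrangement occurs.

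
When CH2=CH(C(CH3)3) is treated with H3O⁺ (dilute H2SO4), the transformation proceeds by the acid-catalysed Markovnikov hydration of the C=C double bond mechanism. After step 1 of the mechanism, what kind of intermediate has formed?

secondary carbocation

Step 1: Electrophilic addition begins with the π(C=C) electrons forming a bond to the proton of H3O⁺. Following Markovnikov's rule, the resulting cation is secondary. H2O is released.
After step 1 the species present is a secondary carbocation.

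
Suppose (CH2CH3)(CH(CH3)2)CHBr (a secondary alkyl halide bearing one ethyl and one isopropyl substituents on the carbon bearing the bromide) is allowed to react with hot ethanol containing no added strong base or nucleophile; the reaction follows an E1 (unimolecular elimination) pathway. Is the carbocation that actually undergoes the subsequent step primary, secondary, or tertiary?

Step 1: The C–Br bond breaks with both electrons going to the bromide; Br⁻ leaves and a secondary carbocation remains.
Step 2: A 1,2-hydride shift from the adjacent isopropyl carbon moves the positive charge from the secondary centre to an adjacent carbon, generating a more stable tertiary carbocation.
The cation rearranges from secondary to tertiary via a 1,2-hydride shift from the adjacent isopropyl carbon; the tertiary cation is what reacts next.

tertiary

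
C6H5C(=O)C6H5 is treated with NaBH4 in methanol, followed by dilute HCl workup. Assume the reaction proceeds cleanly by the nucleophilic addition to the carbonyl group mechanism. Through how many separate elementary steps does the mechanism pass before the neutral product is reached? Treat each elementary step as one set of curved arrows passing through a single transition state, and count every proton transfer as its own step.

Step 1: A lone pair / filled orbital on H⁻ (delivered from BH4⁻) attacks the electrophilic carbonyl carbon; the π(C=O) electrons shift onto oxygen, producing a tetrahedral alkoxide intermediate.
Step 2: Protonation of the alkoxide by dilute HCl workup furnishes an alcohol.
Total: 2 elementary steps.

2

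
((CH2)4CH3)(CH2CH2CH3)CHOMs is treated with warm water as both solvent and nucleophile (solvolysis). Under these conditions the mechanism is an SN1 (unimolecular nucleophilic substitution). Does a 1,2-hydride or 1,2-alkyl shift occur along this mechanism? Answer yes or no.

no

The first-formed carbocation is secondary.
No single 1,2-shift to an adjacent carbon would produce a more-substituted cation than the one already present, so no rearrangement occurs.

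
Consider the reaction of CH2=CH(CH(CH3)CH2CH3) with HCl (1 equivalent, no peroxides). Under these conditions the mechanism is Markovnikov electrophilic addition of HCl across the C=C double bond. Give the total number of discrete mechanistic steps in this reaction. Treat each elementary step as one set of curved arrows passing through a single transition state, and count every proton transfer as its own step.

3

Step 1: Protonation of the alkene by HCl: the π bond acts as the nucleophile and picks up H⁺, giving the more stable (Markovnikov) secondary carbocation. The H–Cl bond breaks heterolytically, releasing Cl⁻.
Step 2: Carbocation rearrangement: a 1,2-hydride shift from the adjacent sec-butyl carbon converts the initially-formed secondary cation into the more stable tertiary cation.
Step 3: Nucleophilic attack by Cl⁻ on the carbocation completes the addition, giving R–Cl.
Total: 3 elementary steps.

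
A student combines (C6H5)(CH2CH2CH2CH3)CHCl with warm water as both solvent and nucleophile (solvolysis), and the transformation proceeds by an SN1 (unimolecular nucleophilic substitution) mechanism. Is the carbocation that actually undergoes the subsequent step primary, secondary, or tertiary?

Step 1: Rate-determining heterolysis of the C–Cl bond gives Cl⁻ and a secondary carbocation.
No single 1,2-shift to an adjacent carbon would give a more-substituted cation, so no rearrangement occurs.

secondary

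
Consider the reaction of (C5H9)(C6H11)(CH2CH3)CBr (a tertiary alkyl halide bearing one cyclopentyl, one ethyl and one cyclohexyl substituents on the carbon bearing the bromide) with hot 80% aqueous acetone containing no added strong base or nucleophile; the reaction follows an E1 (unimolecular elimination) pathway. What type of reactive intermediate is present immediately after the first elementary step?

tertiary carbocation

Step 1: The C–Br bond breaks with both electrons going to the bromide; Br⁻ leaves and a tertiary carbocation remains.
After step 1 the species present is a tertiary carbocation.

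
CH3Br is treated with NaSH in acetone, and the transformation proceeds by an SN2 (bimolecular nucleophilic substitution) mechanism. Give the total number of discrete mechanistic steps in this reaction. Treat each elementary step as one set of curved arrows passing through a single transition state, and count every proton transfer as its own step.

1

Step 1: The hydrosulfide nucleophile donates a lone pair from S to the α-carbon in a backside attack; simultaneously the C–Br σ-bond breaks and both of its electrons leave with Br⁻. One concerted step with inversion of configuration.
Total: 1 elementary step.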